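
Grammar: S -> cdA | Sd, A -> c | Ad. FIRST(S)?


Per alternative of S: FIRST(cdA) = {c}; FIRST(Sd) = {c}
FIRST(S) = {c}


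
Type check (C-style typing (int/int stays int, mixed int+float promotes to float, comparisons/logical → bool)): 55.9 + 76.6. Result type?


Operand types: float + float
Rule: mixed int/float promotes to float; int/int stays int
Result type: float


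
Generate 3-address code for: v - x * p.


Break into single-operator statements:
t1 = x * p
t2 = v - t1


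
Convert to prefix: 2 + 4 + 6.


left-to-right (same/higher precedence on left): tree is (+ (+ 2 4) 6)
Prefix: + + 2 4 6


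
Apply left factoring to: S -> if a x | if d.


Common prefix: 'if'
Factored: S -> if S', S' -> a x | d


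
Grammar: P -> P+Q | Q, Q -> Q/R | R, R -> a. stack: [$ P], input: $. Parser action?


start symbol P on stack, input exhausted
Action: accept


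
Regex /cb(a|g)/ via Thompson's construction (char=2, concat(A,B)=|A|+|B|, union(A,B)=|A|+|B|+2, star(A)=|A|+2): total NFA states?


Syntax tree has 4 char leaf(s), 1 union(s), 0 star(s)
chars contribute 4×2 = 8; each union adds +2; each star adds +2
Total: 8 + 2 + 0 = 10 states


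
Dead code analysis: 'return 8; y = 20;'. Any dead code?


statement follows a return and is unreachable
Dead: 'y = 20'


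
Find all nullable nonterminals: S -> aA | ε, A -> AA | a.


A nonterminal is nullable iff some alternative derives ε (directly, or every symbol in it is nullable)
Nullable: {S}


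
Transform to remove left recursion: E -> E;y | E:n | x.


Left-recursive alternatives: E;y, E:n; non-recursive: x
Introduce E': E -> xE', E' -> ;yE' | :nE' | ε


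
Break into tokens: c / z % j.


Scan left to right, longest-match per lexeme
Tokens: ID(c), OP(/), ID(z), OP(%), ID(j)


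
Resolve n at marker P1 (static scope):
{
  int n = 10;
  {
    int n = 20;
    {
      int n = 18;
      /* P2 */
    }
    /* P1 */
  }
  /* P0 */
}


n declared in the same block as P1
n = 20


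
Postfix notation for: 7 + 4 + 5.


Left to right (same or higher precedence on left)
Postfix: 7 4 + 5 +


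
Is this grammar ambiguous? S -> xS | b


right-linear, alternatives start with distinct terminals 'x' vs 'b': unique leftmost derivation
Unambiguous


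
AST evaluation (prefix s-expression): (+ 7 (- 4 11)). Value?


Evaluate inner: (- 4 11) = -7
Evaluate root: (+ 7 -7) = 0
Result: 0


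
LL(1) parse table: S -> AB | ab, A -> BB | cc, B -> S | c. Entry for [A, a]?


For [A, a]: 'a' ∈ FIRST(BB)
Entry: A -> BB


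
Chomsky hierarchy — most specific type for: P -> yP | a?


Right-linear: every RHS is a terminal or a terminal followed by one nonterminal
Classification: Type 3 (Regular)


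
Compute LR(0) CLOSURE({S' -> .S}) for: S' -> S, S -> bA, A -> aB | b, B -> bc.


Start: S' -> .S
For each item with dot before a nonterminal B, add B -> .γ for every B-production
Closure: [S' -> .S, S -> .bA]


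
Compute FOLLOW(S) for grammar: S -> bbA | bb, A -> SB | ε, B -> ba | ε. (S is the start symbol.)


$ ∈ FOLLOW(S). For each A -> αBβ: add FIRST(β)\{ε} to FOLLOW(B); if β nullable, add FOLLOW(A).
FOLLOW(S) = {$, b}


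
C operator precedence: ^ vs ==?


'==' is equality (level 6); '^' is bitwise XOR (level 4)
Higher level binds tighter
'==' has higher precedence than '^'


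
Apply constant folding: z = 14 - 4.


14 - 4 = 10 at compile time
Optimized: z = 10


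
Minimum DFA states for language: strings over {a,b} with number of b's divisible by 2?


Track (count of b) mod 2: states 0..1, accept at 0
Minimal DFA: 2 states


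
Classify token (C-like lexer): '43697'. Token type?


Pattern: digits only
Type: INTEGER_LITERAL


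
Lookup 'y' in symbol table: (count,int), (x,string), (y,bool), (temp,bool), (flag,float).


Lookup 'y' → type bool


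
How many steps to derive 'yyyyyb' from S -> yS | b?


Derivation: S => yS => yyS => yyyS => yyyyS => yyyyyS => yyyyyb
Steps: 6


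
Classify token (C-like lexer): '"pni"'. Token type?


Pattern: double-quoted sequence
Type: STRING_LITERAL


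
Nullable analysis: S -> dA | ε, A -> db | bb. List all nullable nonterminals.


A nonterminal is nullable iff some alternative derives ε (directly, or every symbol in it is nullable)
Nullable: {S}


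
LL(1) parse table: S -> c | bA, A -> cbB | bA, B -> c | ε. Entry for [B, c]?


For [B, c]: 'c' ∈ FIRST(c)
Entry: B -> c


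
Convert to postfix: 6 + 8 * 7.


* has higher precedence, evaluate 8*7 first
Postfix: 6 8 7 * +


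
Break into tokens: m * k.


Scan left to right, longest-match per lexeme
Tokens: ID(m), OP(*), ID(k)


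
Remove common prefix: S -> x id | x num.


Common prefix: 'x'
Factored: S -> x S', S' -> id | num


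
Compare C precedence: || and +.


'+' is additive (level 9); '||' is logical OR (level 1)
Higher level binds tighter
'+' has higher precedence than '||'


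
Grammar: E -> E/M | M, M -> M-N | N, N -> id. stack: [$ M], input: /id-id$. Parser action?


lookahead ∉ {-} so M won't extend; reduce E -> M
Action: reduce (E -> M)


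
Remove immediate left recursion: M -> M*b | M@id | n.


Left-recursive alternatives: M*b, M@id; non-recursive: n
Introduce M': M -> nM', M' -> *bM' | @idM' | ε


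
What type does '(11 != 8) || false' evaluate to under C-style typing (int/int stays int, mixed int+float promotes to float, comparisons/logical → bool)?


Operand types: bool || bool
Rule: logical operators take bool operands and yield bool
Result type: bool


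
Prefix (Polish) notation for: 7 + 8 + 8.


left-to-right (same/higher precedence on left): tree is (+ (+ 7 8) 8)
Prefix: + + 7 8 8


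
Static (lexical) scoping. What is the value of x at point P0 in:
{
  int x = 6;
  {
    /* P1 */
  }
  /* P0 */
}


x declared in the same block as P0
x = 6


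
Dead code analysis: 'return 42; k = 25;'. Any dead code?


statement follows a return and is unreachable
Dead: 'k = 25'


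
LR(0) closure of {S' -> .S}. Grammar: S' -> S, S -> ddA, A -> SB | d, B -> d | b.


Start: S' -> .S
For each item with dot before a nonterminal B, add B -> .γ for every B-production
Closure: [S' -> .S, S -> .ddA]


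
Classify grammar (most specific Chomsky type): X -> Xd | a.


Left-linear: every RHS is a terminal or one nonterminal followed by a terminal
Classification: Type 3 (Regular)


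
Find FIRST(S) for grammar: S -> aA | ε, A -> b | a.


Per alternative of S: FIRST(aA) = {a}; FIRST(ε) = {ε}
FIRST(S) = {a, ε}


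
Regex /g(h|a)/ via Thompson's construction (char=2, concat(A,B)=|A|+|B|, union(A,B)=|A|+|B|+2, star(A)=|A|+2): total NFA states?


Syntax tree has 3 char leaf(s), 1 union(s), 0 star(s)
chars contribute 3×2 = 6; each union adds +2; each star adds +2
Total: 6 + 2 + 0 = 8 states


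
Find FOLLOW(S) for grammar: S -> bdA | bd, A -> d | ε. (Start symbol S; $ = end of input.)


$ ∈ FOLLOW(S). For each A -> αBβ: add FIRST(β)\{ε} to FOLLOW(B); if β nullable, add FOLLOW(A).
FOLLOW(S) = {$}


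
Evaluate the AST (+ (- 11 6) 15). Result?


Evaluate inner: (- 11 6) = 5
Evaluate root: (+ 5 15) = 20
Result: 20


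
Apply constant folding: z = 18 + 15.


18 + 15 = 33 at compile time
Optimized: z = 33


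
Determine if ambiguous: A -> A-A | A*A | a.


'a-a*a' has two parse trees (no precedence encoded between - and *)
Ambiguous


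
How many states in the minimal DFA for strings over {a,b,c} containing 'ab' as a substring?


KMP-style automaton: 2 progress states + 1 absorbing accept = 3
Minimal DFA: 3 states


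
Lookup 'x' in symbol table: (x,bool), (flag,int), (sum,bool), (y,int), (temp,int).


Lookup 'x' → type bool


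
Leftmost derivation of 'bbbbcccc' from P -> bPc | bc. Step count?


Derivation: P => bPc => bbPcc => bbbPccc => bbbbcccc
Steps: 4


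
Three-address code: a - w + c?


Break into single-operator statements:
t1 = a - w
t2 = t1 + c


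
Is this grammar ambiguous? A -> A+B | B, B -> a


precedence layered via separate nonterminal B: deterministic
Unambiguous


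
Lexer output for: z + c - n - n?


Scan left to right, longest-match per lexeme
Tokens: ID(z), OP(+), ID(c), OP(-), ID(n), OP(-), ID(n)


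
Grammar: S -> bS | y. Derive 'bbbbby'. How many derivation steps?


Derivation: S => bS => bbS => bbbS => bbbbS => bbbbbS => bbbbby
Steps: 6


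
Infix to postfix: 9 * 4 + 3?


Left to right (same or higher precedence on left)
Postfix: 9 4 * 3 +


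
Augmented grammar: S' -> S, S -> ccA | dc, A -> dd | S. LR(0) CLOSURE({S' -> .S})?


Start: S' -> .S
For each item with dot before a nonterminal B, add B -> .γ for every B-production
Closure: [S' -> .S, S -> .ccA, S -> .dc]


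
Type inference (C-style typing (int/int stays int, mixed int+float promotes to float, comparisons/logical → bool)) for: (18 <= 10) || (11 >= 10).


Operand types: bool || bool
Rule: logical operators take bool operands and yield bool
Result type: bool


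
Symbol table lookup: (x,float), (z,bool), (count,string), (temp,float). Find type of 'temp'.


Lookup 'temp' → type float


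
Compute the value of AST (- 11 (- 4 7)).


Evaluate inner: (- 4 7) = -3
Evaluate root: (- 11 -3) = 14
Result: 14


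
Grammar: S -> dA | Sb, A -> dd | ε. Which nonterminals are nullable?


A nonterminal is nullable iff some alternative derives ε (directly, or every symbol in it is nullable)
Nullable: {A}


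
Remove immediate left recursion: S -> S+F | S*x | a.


Left-recursive alternatives: S+F, S*x; non-recursive: a
Introduce S': S -> aS', S' -> +FS' | *xS' | ε


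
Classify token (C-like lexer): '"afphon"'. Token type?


Pattern: double-quoted sequence
Type: STRING_LITERAL


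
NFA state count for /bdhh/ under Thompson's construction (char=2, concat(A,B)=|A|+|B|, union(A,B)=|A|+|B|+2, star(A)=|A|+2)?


Syntax tree has 4 char leaf(s), 0 union(s), 0 star(s)
chars contribute 4×2 = 8; each union adds +2; each star adds +2
Total: 8 + 0 + 0 = 8 states


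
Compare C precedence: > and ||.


'>' is relational (level 7); '||' is logical OR (level 1)
Higher level binds tighter
'>' has higher precedence than '||'


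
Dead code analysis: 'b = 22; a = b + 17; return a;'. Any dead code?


b is read by a's definition; a is returned
No dead code


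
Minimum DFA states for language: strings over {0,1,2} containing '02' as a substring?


KMP-style automaton: 2 progress states + 1 absorbing accept = 3
Minimal DFA: 3 states


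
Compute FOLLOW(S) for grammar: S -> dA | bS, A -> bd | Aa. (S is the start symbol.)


$ ∈ FOLLOW(S). For each A -> αBβ: add FIRST(β)\{ε} to FOLLOW(B); if β nullable, add FOLLOW(A).
FOLLOW(S) = {$}


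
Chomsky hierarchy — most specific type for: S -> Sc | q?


Left-linear: every RHS is a terminal or one nonterminal followed by a terminal
Classification: Type 3 (Regular)


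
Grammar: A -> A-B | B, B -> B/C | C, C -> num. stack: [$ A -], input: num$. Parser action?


no handle ('A-' is not any RHS); shift 'num'
Action: shift


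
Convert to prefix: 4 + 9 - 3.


left-to-right (same/higher precedence on left): tree is (- (+ 4 9) 3)
Prefix: - + 4 9 3


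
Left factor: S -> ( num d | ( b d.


Common prefix: '('
Factored: S -> ( S', S' -> num d | b d


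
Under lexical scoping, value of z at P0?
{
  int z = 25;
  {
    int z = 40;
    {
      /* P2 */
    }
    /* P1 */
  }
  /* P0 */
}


z declared in the same block as P0
z = 25


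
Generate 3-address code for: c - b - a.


Break into single-operator statements:
t1 = c - b
t2 = t1 - a


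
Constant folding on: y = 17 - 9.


17 - 9 = 8 at compile time
Optimized: y = 8


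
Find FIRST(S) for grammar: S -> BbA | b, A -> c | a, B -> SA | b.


Per alternative of S: FIRST(BbA) = {b}; FIRST(b) = {b}
FIRST(S) = {b}


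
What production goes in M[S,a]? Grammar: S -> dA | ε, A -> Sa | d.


For [S, a]: ε is nullable and 'a' ∈ FOLLOW(S)
Entry: S -> ε


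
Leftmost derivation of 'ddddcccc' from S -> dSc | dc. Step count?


Derivation: S => dSc => ddScc => dddSccc => ddddcccc
Steps: 4


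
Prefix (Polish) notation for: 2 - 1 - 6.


left-to-right (same/higher precedence on left): tree is (- (- 2 1) 6)
Prefix: - - 2 1 6


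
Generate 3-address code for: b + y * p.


Break into single-operator statements:
t1 = y * p
t2 = b + t1


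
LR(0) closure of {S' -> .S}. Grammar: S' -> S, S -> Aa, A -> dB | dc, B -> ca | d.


Start: S' -> .S
For each item with dot before a nonterminal B, add B -> .γ for every B-production
Closure: [S' -> .S, S -> .Aa, A -> .dB, A -> .dc]


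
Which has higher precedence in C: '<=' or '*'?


'*' is multiplicative (level 10); '<=' is relational (level 7)
Higher level binds tighter
'*' has higher precedence than '<='


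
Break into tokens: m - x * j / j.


Scan left to right, longest-match per lexeme
Tokens: ID(m), OP(-), ID(x), OP(*), ID(j), OP(/), ID(j)


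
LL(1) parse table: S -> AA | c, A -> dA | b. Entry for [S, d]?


For [S, d]: 'd' ∈ FIRST(AA)
Entry: S -> AA


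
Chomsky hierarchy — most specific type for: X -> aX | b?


Right-linear: every RHS is a terminal or a terminal followed by one nonterminal
Classification: Type 3 (Regular)


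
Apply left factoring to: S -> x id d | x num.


Common prefix: 'x'
Factored: S -> x S', S' -> id d | num


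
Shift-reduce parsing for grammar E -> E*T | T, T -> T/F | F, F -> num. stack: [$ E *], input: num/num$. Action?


no handle ('E*' is not any RHS); shift 'num'
Action: shift


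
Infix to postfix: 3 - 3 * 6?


* has higher precedence, evaluate 3*6 first
Postfix: 3 3 6 * -


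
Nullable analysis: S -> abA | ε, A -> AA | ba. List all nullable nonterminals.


A nonterminal is nullable iff some alternative derives ε (directly, or every symbol in it is nullable)
Nullable: {S}


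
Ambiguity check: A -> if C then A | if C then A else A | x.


dangling else: 'if C then if C then x else x' parses two ways
Ambiguous


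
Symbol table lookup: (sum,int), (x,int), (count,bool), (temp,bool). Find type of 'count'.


Lookup 'count' → type bool


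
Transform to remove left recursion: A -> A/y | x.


Left-recursive alternatives: A/y; non-recursive: x
Introduce A': A -> xA', A' -> /yA' | ε


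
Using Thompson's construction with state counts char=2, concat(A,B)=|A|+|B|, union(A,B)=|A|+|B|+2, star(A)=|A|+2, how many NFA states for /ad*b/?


Syntax tree has 3 char leaf(s), 0 union(s), 1 star(s)
chars contribute 3×2 = 6; each union adds +2; each star adds +2
Total: 6 + 0 + 2 = 8 states


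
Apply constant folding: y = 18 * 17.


18 * 17 = 306 at compile time
Optimized: y = 306


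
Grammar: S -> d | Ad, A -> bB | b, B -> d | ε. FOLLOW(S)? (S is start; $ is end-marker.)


$ ∈ FOLLOW(S). For each A -> αBβ: add FIRST(β)\{ε} to FOLLOW(B); if β nullable, add FOLLOW(A).
FOLLOW(S) = {$}


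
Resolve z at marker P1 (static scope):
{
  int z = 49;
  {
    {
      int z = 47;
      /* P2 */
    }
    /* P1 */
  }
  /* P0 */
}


P1's block does not declare z; resolves to the enclosing declaration at depth 0
z = 49


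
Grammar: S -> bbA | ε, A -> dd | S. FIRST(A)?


Per alternative of A: FIRST(dd) = {d}; FIRST(S) = {b, ε}
FIRST(A) = {b, d, ε}


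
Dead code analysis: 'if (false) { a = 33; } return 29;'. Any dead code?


condition is constant false, so the whole block is unreachable
Dead: 'if (false) { a = 33; }'


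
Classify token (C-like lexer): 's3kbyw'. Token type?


Pattern: letter/underscore followed by alphanumerics, not a keyword
Type: IDENTIFIER


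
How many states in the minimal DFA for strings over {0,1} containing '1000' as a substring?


KMP-style automaton: 4 progress states + 1 absorbing accept = 5
Minimal DFA: 5 states


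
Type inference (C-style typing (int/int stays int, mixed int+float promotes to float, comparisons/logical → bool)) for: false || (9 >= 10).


Operand types: bool || bool
Rule: logical operators take bool operands and yield bool
Result type: bool


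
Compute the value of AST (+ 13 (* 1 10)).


Evaluate inner: (* 1 10) = 10
Evaluate root: (+ 13 10) = 23
Result: 23


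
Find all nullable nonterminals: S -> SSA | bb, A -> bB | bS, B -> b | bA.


A nonterminal is nullable iff some alternative derives ε (directly, or every symbol in it is nullable)
Nullable: {}


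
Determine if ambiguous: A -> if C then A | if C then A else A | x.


dangling else: 'if C then if C then x else x' parses two ways
Ambiguous


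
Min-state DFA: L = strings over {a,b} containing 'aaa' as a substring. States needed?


KMP-style automaton: 3 progress states + 1 absorbing accept = 4
Minimal DFA: 4 states


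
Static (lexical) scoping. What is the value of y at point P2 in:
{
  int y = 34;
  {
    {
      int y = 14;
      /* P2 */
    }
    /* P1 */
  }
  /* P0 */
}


y declared in the same block as P2
y = 14


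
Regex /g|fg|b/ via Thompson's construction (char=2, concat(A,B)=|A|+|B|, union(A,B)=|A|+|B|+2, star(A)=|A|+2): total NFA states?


Syntax tree has 4 char leaf(s), 2 union(s), 0 star(s)
chars contribute 4×2 = 8; each union adds +2; each star adds +2
Total: 8 + 4 + 0 = 12 states


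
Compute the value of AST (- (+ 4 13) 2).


Evaluate inner: (+ 4 13) = 17
Evaluate root: (- 17 2) = 15
Result: 15


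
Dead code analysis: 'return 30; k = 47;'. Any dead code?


statement follows a return and is unreachable
Dead: 'k = 47'


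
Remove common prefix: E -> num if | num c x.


Common prefix: 'num'
Factored: E -> num E', E' -> if | c x


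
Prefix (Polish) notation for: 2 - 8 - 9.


left-to-right (same/higher precedence on left): tree is (- (- 2 8) 9)
Prefix: - - 2 8 9


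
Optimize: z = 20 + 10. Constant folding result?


20 + 10 = 30 at compile time
Optimized: z = 30


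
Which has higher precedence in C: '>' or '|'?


'>' is relational (level 7); '|' is bitwise OR (level 3)
Higher level binds tighter
'>' has higher precedence than '|'


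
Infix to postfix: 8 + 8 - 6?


Left to right (same or higher precedence on left)
Postfix: 8 8 + 6 -


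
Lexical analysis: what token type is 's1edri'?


Pattern: letter/underscore followed by alphanumerics, not a keyword
Type: IDENTIFIER


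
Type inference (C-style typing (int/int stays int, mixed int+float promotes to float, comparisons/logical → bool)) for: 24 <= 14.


Operand types: int <= int
Rule: comparison yields bool
Result type: bool


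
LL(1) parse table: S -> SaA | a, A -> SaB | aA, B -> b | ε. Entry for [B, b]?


For [B, b]: 'b' ∈ FIRST(b)
Entry: B -> b


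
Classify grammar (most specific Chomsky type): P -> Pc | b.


Left-linear: every RHS is a terminal or one nonterminal followed by a terminal
Classification: Type 3 (Regular)


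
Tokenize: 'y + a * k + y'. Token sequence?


Scan left to right, longest-match per lexeme
Tokens: ID(y), OP(+), ID(a), OP(*), ID(k), OP(+), ID(y)


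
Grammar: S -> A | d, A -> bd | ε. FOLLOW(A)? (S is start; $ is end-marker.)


$ ∈ FOLLOW(S). For each A -> αBβ: add FIRST(β)\{ε} to FOLLOW(B); if β nullable, add FOLLOW(A).
FOLLOW(A) = {$}


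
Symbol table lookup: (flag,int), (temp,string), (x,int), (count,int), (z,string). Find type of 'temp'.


Lookup 'temp' → type string


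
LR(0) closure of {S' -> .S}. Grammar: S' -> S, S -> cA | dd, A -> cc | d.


Start: S' -> .S
For each item with dot before a nonterminal B, add B -> .γ for every B-production
Closure: [S' -> .S, S -> .cA, S -> .dd]


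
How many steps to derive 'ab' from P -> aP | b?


Derivation: P => aP => ab
Steps: 2


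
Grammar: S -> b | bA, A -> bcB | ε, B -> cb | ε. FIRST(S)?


Per alternative of S: FIRST(b) = {b}; FIRST(bA) = {b}
FIRST(S) = {b}


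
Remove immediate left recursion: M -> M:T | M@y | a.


Left-recursive alternatives: M:T, M@y; non-recursive: a
Introduce M': M -> aM', M' -> :TM' | @yM' | ε


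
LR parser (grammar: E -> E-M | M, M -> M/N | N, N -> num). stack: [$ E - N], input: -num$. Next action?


'N' (not preceded by M/) is the handle for M -> N
Action: reduce (M -> N)


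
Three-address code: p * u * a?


Break into single-operator statements:
t1 = p * u
t2 = t1 * a


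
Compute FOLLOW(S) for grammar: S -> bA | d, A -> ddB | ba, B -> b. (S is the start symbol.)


$ ∈ FOLLOW(S). For each A -> αBβ: add FIRST(β)\{ε} to FOLLOW(B); if β nullable, add FOLLOW(A).
FOLLOW(S) = {$}


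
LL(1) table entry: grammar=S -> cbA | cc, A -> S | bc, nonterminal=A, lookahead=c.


For [A, c]: 'c' ∈ FIRST(S)
Entry: A -> S


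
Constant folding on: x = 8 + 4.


8 + 4 = 12 at compile time
Optimized: x = 12


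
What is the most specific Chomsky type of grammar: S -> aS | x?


Right-linear: every RHS is a terminal or a terminal followed by one nonterminal
Classification: Type 3 (Regular)


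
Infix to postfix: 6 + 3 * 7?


* has higher precedence, evaluate 3*7 first
Postfix: 6 3 7 * +


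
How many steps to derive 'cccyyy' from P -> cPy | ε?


Derivation: P => cPy => ccPyy => cccPyyy => cccyyy
Steps: 4


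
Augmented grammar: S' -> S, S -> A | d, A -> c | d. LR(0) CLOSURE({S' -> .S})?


Start: S' -> .S
For each item with dot before a nonterminal B, add B -> .γ for every B-production
Closure: [S' -> .S, S -> .A, S -> .d, A -> .c, A -> .d]


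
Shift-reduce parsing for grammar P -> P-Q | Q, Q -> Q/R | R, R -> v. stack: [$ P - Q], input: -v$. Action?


handle 'P-Q' on top; lookahead ∈ FOLLOW(P) = {-, $}
Action: reduce (P -> P-Q)


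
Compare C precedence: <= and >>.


'>>' is shift (level 8); '<=' is relational (level 7)
Higher level binds tighter
'>>' has higher precedence than '<='


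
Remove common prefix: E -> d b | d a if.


Common prefix: 'd'
Factored: E -> d E', E' -> b | a if


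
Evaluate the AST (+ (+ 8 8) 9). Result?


Evaluate inner: (+ 8 8) = 16
Evaluate root: (+ 16 9) = 25
Result: 25


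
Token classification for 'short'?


Pattern: reserved word
Type: KEYWORD


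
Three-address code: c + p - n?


Break into single-operator statements:
t1 = c + p
t2 = t1 - n


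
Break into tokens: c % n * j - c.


Scan left to right, longest-match per lexeme
Tokens: ID(c), OP(%), ID(n), OP(*), ID(j), OP(-), ID(c)


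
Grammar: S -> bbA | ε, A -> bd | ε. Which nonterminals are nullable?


A nonterminal is nullable iff some alternative derives ε (directly, or every symbol in it is nullable)
Nullable: {A, S}


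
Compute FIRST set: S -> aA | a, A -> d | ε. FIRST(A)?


Per alternative of A: FIRST(d) = {d}; FIRST(ε) = {ε}
FIRST(A) = {d, ε}


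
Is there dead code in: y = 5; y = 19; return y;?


first assignment to y is overwritten before any read
Dead: 'y = 5'


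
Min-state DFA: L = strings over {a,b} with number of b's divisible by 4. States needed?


Track (count of b) mod 4: states 0..3, accept at 0
Minimal DFA: 4 states


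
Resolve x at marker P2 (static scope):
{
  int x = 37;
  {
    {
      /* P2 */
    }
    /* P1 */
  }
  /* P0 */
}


P2's block does not declare x; resolves to the enclosing declaration at depth 0
x = 37


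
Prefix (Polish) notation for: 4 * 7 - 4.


left-to-right (same/higher precedence on left): tree is (- (* 4 7) 4)
Prefix: - * 4 7 4


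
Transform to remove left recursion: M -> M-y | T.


Left-recursive alternatives: M-y; non-recursive: T
Introduce M': M -> TM', M' -> -yM' | ε


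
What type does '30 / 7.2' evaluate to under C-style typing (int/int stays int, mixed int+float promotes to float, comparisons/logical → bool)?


Operand types: int / float
Rule: mixed int/float promotes to float; int/int stays int
Result type: float


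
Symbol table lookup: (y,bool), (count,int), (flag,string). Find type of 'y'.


Lookup 'y' → type bool


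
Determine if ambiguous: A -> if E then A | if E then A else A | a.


dangling else: 'if E then if E then a else a' parses two ways
Ambiguous


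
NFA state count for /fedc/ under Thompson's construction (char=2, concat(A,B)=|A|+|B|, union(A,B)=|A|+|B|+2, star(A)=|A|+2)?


Syntax tree has 4 char leaf(s), 0 union(s), 0 star(s)
chars contribute 4×2 = 8; each union adds +2; each star adds +2
Total: 8 + 0 + 0 = 8 states


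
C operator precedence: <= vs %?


'%' is multiplicative (level 10); '<=' is relational (level 7)
Higher level binds tighter
'%' has higher precedence than '<='


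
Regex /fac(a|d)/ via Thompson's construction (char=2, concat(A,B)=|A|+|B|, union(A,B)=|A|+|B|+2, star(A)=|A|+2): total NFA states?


Syntax tree has 5 char leaf(s), 1 union(s), 0 star(s)
chars contribute 5×2 = 10; each union adds +2; each star adds +2
Total: 10 + 2 + 0 = 12 states


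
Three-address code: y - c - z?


Break into single-operator statements:
t1 = y - c
t2 = t1 - z


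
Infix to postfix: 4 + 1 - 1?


Left to right (same or higher precedence on left)
Postfix: 4 1 + 1 -


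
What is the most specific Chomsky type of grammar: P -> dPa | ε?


Single nonterminal LHS, but d^n a^n is not regular
Classification: Type 2 (Context-Free)


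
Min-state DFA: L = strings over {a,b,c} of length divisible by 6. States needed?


Track length mod 6: states 0..5, accept at 0
Minimal DFA: 6 states


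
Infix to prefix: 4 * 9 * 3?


left-to-right (same/higher precedence on left): tree is (* (* 4 9) 3)
Prefix: * * 4 9 3


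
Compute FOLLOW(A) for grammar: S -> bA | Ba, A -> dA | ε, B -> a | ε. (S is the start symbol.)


$ ∈ FOLLOW(S). For each A -> αBβ: add FIRST(β)\{ε} to FOLLOW(B); if β nullable, add FOLLOW(A).
FOLLOW(A) = {$}


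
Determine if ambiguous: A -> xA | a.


right-linear, alternatives start with distinct terminals 'x' vs 'a': unique leftmost derivation
Unambiguous


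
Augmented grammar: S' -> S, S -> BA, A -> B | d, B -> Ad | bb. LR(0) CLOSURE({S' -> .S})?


Start: S' -> .S
For each item with dot before a nonterminal B, add B -> .γ for every B-production
Closure: [S' -> .S, S -> .BA, B -> .Ad, B -> .bb, A -> .B, A -> .d]


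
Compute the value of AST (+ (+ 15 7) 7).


Evaluate inner: (+ 15 7) = 22
Evaluate root: (+ 22 7) = 29
Result: 29


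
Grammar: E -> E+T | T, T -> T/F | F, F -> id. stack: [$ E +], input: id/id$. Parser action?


no handle ('E+' is not any RHS); shift 'id'
Action: shift


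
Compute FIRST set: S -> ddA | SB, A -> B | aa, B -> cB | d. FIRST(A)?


Per alternative of A: FIRST(B) = {c, d}; FIRST(aa) = {a}
FIRST(A) = {a, c, d}


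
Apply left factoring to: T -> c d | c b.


Common prefix: 'c'
Factored: T -> c T', T' -> d | b


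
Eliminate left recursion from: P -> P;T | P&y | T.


Left-recursive alternatives: P;T, P&y; non-recursive: T
Introduce P': P -> TP', P' -> ;TP' | &yP' | ε


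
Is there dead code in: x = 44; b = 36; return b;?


x is assigned but never read
Dead: 'x = 44'


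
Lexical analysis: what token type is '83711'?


Pattern: digits only
Type: INTEGER_LITERAL


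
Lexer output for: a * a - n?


Scan left to right, longest-match per lexeme
Tokens: ID(a), OP(*), ID(a), OP(-), ID(n)


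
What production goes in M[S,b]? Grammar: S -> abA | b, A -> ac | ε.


For [S, b]: 'b' ∈ FIRST(b)
Entry: S -> b


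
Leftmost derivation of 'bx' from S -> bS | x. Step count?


Derivation: S => bS => bx
Steps: 2


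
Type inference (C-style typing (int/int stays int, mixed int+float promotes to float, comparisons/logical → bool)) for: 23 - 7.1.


Operand types: int - float
Rule: mixed int/float promotes to float; int/int stays int
Result type: float


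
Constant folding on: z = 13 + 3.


13 + 3 = 16 at compile time
Optimized: z = 16


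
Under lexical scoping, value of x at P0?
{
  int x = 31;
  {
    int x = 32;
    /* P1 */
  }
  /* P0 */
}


x declared in the same block as P0
x = 31


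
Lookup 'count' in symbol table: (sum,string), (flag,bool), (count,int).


Lookup 'count' → type int


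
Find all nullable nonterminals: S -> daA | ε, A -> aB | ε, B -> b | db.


A nonterminal is nullable iff some alternative derives ε (directly, or every symbol in it is nullable)
Nullable: {A, S}


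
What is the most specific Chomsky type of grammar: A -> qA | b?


Right-linear: every RHS is a terminal or a terminal followed by one nonterminal
Classification: Type 3 (Regular)


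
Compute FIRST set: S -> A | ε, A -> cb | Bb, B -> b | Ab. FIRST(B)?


Per alternative of B: FIRST(b) = {b}; FIRST(Ab) = {b, c}
FIRST(B) = {b, c}


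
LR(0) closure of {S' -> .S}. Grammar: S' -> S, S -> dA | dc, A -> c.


Start: S' -> .S
For each item with dot before a nonterminal B, add B -> .γ for every B-production
Closure: [S' -> .S, S -> .dA, S -> .dc]


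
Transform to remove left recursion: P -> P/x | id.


Left-recursive alternatives: P/x; non-recursive: id
Introduce P': P -> idP', P' -> /xP' | ε


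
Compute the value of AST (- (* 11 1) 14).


Evaluate inner: (* 11 1) = 11
Evaluate root: (- 11 14) = -3
Result: -3


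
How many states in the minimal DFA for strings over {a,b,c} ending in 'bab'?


Track the longest suffix of input matching a prefix of 'bab': 4 classes (prefixes of length 0..3)
Minimal DFA: 4 states


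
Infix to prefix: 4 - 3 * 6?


'*' binds tighter: tree is (- 4 (* 3 6))
Prefix: - 4 * 3 6


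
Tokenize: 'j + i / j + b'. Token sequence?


Scan left to right, longest-match per lexeme
Tokens: ID(j), OP(+), ID(i), OP(/), ID(j), OP(+), ID(b)


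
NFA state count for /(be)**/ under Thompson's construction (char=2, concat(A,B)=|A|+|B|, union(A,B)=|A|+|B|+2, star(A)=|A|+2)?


Syntax tree has 2 char leaf(s), 0 union(s), 2 star(s)
chars contribute 2×2 = 4; each union adds +2; each star adds +2
Total: 4 + 0 + 4 = 8 states


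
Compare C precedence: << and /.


'/' is multiplicative (level 10); '<<' is shift (level 8)
Higher level binds tighter
'/' has higher precedence than '<<'


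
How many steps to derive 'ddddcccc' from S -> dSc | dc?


Derivation: S => dSc => ddScc => dddSccc => ddddcccc
Steps: 4


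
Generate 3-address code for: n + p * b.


Break into single-operator statements:
t1 = p * b
t2 = n + t1


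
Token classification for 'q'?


Pattern: letter/underscore followed by alphanumerics, not a keyword
Type: IDENTIFIER


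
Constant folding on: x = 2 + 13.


2 + 13 = 15 at compile time
Optimized: x = 15


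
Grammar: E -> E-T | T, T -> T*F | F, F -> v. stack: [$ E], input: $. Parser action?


start symbol E on stack, input exhausted
Action: accept


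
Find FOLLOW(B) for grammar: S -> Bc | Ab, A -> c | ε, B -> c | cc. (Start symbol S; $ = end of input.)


$ ∈ FOLLOW(S). For each A -> αBβ: add FIRST(β)\{ε} to FOLLOW(B); if β nullable, add FOLLOW(A).
FOLLOW(B) = {c}


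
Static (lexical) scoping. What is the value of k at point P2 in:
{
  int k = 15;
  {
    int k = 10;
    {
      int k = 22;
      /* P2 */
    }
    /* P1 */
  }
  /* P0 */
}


k declared in the same block as P2
k = 22


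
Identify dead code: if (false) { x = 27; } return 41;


condition is constant false, so the whole block is unreachable
Dead: 'if (false) { x = 27; }'


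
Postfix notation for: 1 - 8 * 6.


* has higher precedence, evaluate 8*6 first
Postfix: 1 8 6 * -


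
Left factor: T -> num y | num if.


Common prefix: 'num'
Factored: T -> num T', T' -> y | if


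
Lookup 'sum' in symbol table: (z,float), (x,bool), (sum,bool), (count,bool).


Lookup 'sum' → type bool


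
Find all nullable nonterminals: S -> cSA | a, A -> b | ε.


A nonterminal is nullable iff some alternative derives ε (directly, or every symbol in it is nullable)
Nullable: {A}


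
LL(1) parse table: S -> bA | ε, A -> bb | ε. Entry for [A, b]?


For [A, b]: 'b' ∈ FIRST(bb)
Entry: A -> bb


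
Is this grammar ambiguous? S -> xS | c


right-linear, alternatives start with distinct terminals 'x' vs 'c': unique leftmost derivation
Unambiguous


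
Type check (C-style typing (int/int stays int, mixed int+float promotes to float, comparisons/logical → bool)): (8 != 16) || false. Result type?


Operand types: bool || bool
Rule: logical operators take bool operands and yield bool
Result type: bool


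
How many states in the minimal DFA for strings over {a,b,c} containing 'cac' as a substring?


KMP-style automaton: 3 progress states + 1 absorbing accept = 4
Minimal DFA: 4 states


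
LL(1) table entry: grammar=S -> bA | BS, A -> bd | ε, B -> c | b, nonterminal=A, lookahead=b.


For [A, b]: 'b' ∈ FIRST(bd)
Entry: A -> bd


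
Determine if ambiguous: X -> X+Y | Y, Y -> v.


precedence layered via separate nonterminal Y: deterministic
Unambiguous


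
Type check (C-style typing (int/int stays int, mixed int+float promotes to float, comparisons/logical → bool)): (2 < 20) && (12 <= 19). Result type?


Operand types: bool && bool
Rule: logical operators take bool operands and yield bool
Result type: bool


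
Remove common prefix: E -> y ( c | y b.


Common prefix: 'y'
Factored: E -> y E', E' -> ( c | b


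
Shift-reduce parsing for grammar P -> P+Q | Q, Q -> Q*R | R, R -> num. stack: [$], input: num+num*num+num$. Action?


no handle on stack; shift 'num'
Action: shift


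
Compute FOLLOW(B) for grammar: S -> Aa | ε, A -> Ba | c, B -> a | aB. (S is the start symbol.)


$ ∈ FOLLOW(S). For each A -> αBβ: add FIRST(β)\{ε} to FOLLOW(B); if β nullable, add FOLLOW(A).
FOLLOW(B) = {a}


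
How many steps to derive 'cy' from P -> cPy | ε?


Derivation: P => cPy => cy
Steps: 2


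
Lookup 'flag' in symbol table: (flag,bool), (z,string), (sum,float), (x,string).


Lookup 'flag' → type bool


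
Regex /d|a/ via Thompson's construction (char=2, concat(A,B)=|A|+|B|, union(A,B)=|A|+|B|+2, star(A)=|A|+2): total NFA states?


Syntax tree has 2 char leaf(s), 1 union(s), 0 star(s)
chars contribute 2×2 = 4; each union adds +2; each star adds +2
Total: 4 + 2 + 0 = 6 states


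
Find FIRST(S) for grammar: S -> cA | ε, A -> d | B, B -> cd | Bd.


Per alternative of S: FIRST(cA) = {c}; FIRST(ε) = {ε}
FIRST(S) = {c, ε}


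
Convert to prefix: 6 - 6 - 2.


left-to-right (same/higher precedence on left): tree is (- (- 6 6) 2)
Prefix: - - 6 6 2


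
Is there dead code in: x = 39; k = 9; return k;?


x is assigned but never read
Dead: 'x = 39'


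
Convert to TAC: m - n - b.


Break into single-operator statements:
t1 = m - n
t2 = t1 - b


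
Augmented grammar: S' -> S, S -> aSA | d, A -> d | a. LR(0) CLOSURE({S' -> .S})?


Start: S' -> .S
For each item with dot before a nonterminal B, add B -> .γ for every B-production
Closure: [S' -> .S, S -> .aSA, S -> .d]


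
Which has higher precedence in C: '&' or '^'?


'&' is bitwise AND (level 5); '^' is bitwise XOR (level 4)
Higher level binds tighter
'&' has higher precedence than '^'


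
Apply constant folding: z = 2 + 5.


2 + 5 = 7 at compile time
Optimized: z = 7


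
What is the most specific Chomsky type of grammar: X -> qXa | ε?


Single nonterminal LHS, but q^n a^n is not regular
Classification: Type 2 (Context-Free)


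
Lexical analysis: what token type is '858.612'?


Pattern: digits with a decimal point
Type: FLOAT_LITERAL


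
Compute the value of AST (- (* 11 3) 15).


Evaluate inner: (* 11 3) = 33
Evaluate root: (- 33 15) = 18
Result: 18


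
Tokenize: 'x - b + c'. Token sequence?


Scan left to right, longest-match per lexeme
Tokens: ID(x), OP(-), ID(b), OP(+), ID(c)


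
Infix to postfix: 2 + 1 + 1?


Left to right (same or higher precedence on left)
Postfix: 2 1 + 1 +


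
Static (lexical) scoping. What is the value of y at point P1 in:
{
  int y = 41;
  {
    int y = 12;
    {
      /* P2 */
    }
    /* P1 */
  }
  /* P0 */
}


y declared in the same block as P1
y = 12


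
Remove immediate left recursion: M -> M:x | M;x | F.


Left-recursive alternatives: M:x, M;x; non-recursive: F
Introduce M': M -> FM', M' -> :xM' | ;xM' | ε


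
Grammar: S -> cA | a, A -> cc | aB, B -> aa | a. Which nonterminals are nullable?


A nonterminal is nullable iff some alternative derives ε (directly, or every symbol in it is nullable)
Nullable: {}


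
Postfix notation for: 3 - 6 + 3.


Left to right (same or higher precedence on left)
Postfix: 3 6 - 3 +


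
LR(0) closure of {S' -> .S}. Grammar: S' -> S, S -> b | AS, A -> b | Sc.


Start: S' -> .S
For each item with dot before a nonterminal B, add B -> .γ for every B-production
Closure: [S' -> .S, S -> .b, S -> .AS, A -> .b, A -> .Sc]


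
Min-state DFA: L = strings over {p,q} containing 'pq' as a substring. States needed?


KMP-style automaton: 2 progress states + 1 absorbing accept = 3
Minimal DFA: 3 states


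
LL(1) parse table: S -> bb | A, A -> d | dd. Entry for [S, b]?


For [S, b]: 'b' ∈ FIRST(bb)
Entry: S -> bb


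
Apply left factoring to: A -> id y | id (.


Common prefix: 'id'
Factored: A -> id A', A' -> y | (


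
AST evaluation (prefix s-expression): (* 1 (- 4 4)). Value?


Evaluate inner: (- 4 4) = 0
Evaluate root: (* 1 0) = 0
Result: 0


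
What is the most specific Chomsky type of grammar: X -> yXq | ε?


Single nonterminal LHS, but y^n q^n is not regular
Classification: Type 2 (Context-Free)


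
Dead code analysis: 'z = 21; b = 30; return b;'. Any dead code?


z is assigned but never read
Dead: 'z = 21'


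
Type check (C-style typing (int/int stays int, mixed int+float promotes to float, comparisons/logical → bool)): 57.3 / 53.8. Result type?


Operand types: float / float
Rule: mixed int/float promotes to float; int/int stays int
Result type: float


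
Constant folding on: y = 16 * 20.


16 * 20 = 320 at compile time
Optimized: y = 320


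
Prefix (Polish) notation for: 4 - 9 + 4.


left-to-right (same/higher precedence on left): tree is (+ (- 4 9) 4)
Prefix: + - 4 9 4


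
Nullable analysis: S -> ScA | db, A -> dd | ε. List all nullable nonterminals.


A nonterminal is nullable iff some alternative derives ε (directly, or every symbol in it is nullable)
Nullable: {A}


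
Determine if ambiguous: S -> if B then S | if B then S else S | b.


dangling else: 'if B then if B then b else b' parses two ways
Ambiguous


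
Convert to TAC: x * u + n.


Break into single-operator statements:
t1 = x * u
t2 = t1 + n


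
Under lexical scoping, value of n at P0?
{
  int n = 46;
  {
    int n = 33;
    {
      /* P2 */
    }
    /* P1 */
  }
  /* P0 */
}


n declared in the same block as P0
n = 46


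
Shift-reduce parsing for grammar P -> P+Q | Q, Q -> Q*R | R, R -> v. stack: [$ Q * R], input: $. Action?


handle 'Q*R' on top
Action: reduce (Q -> Q*R)


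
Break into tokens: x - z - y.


Scan left to right, longest-match per lexeme
Tokens: ID(x), OP(-), ID(z), OP(-), ID(y)


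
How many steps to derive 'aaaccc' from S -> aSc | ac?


Derivation: S => aSc => aaScc => aaaccc
Steps: 3


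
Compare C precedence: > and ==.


'>' is relational (level 7); '==' is equality (level 6)
Higher level binds tighter
'>' has higher precedence than '=='
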